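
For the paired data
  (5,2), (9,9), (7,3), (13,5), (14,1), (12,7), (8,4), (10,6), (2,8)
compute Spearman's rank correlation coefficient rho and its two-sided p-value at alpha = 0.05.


Step 1: Rank x and y separately (midranks; no ties here).
rank(x): 5->2, 9->5, 7->3, 13->8, 14->9, 12->7, 8->4, 10->6, 2->1
rank(y): 2->2, 9->9, 3->3, 5->5, 1->1, 7->7, 4->4, 6->6, 8->8
Step 2: d_i = R_x(i) - R_y(i); compute d_i^2.
  (2-2)^2=0, (5-9)^2=16, (3-3)^2=0, (8-5)^2=9, (9-1)^2=64, (7-7)^2=0, (4-4)^2=0, (6-6)^2=0, (1-8)^2=49
sum(d^2) = 138.
Step 3: rho = 1 - 6*138 / (9*(9^2 - 1)) = 1 - 828/720 = -0.150000.
Step 4: Under H0, t = rho * sqrt((n-2)/(1-rho^2)) = -0.4014 ~ t(7).
Step 5: Two-sided p-value from the t-distribution with 7 df = 0.700094.
Step 6: alpha = 0.05. fail to reject H0.

rho = -0.1500, p = 0.700094, fail to reject H0 at alpha = 0.05.


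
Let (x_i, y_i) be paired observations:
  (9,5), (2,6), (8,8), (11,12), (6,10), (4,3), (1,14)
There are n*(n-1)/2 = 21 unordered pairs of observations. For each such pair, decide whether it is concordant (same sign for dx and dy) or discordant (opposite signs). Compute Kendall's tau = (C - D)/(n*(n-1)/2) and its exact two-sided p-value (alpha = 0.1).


Step 1: Enumerate the 21 unordered pairs (i,j) with i<j and classify each by sign(x_j-x_i) * sign(y_j-y_i).
  (1,2):dx=-7,dy=+1->D; (1,3):dx=-1,dy=+3->D; (1,4):dx=+2,dy=+7->C; (1,5):dx=-3,dy=+5->D
  (1,6):dx=-5,dy=-2->C; (1,7):dx=-8,dy=+9->D; (2,3):dx=+6,dy=+2->C; (2,4):dx=+9,dy=+6->C
  (2,5):dx=+4,dy=+4->C; (2,6):dx=+2,dy=-3->D; (2,7):dx=-1,dy=+8->D; (3,4):dx=+3,dy=+4->C
  (3,5):dx=-2,dy=+2->D; (3,6):dx=-4,dy=-5->C; (3,7):dx=-7,dy=+6->D; (4,5):dx=-5,dy=-2->C
  (4,6):dx=-7,dy=-9->C; (4,7):dx=-10,dy=+2->D; (5,6):dx=-2,dy=-7->C; (5,7):dx=-5,dy=+4->D
  (6,7):dx=-3,dy=+11->D
Step 2: C = 10, D = 11, total pairs = 21.
Step 3: tau = (C - D)/(n(n-1)/2) = (10 - 11)/21 = -0.047619.
Step 4: Exact two-sided p-value (enumerate n! = 5040 permutations of y under H0): p = 1.000000.
Step 5: alpha = 0.1. fail to reject H0.

tau_b = -0.0476 (C=10, D=11), p = 1.000000, fail to reject H0.


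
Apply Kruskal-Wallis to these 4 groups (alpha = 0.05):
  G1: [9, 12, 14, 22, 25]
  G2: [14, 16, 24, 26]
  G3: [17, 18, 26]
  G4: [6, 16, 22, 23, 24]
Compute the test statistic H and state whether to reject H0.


Step 1: Combine all N = 17 observations and assign midranks.
sorted (value, group, rank): (6,G4,1), (9,G1,2), (12,G1,3), (14,G1,4.5), (14,G2,4.5), (16,G2,6.5), (16,G4,6.5), (17,G3,8), (18,G3,9), (22,G1,10.5), (22,G4,10.5), (23,G4,12), (24,G2,13.5), (24,G4,13.5), (25,G1,15), (26,G2,16.5), (26,G3,16.5)
Step 2: Sum ranks within each group.
R_1 = 35 (n_1 = 5)
R_2 = 41 (n_2 = 4)
R_3 = 33.5 (n_3 = 3)
R_4 = 43.5 (n_4 = 5)
Step 3: H = 12/(N(N+1)) * sum(R_i^2/n_i) - 3(N+1)
     = 12/(17*18) * (35^2/5 + 41^2/4 + 33.5^2/3 + 43.5^2/5) - 3*18
     = 0.039216 * 1417.78 - 54
     = 1.599346.
Step 4: Ties present; correction factor C = 1 - 30/(17^3 - 17) = 0.993873. Corrected H = 1.599346 / 0.993873 = 1.609207.
Step 5: Under H0, H ~ chi^2(3); p-value = 0.657304.
Step 6: alpha = 0.05. fail to reject H0.

H = 1.6092, df = 3, p = 0.657304, fail to reject H0.


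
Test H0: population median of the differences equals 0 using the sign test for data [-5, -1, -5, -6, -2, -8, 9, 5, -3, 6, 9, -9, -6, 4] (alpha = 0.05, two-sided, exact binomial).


Step 1: Discard zero differences. Original n = 14; n_eff = number of nonzero differences = 14.
Nonzero differences (with sign): -5, -1, -5, -6, -2, -8, +9, +5, -3, +6, +9, -9, -6, +4
Step 2: Count signs: positive = 5, negative = 9.
Step 3: Under H0: P(positive) = 0.5, so the number of positives S ~ Bin(14, 0.5).
Step 4: Two-sided exact p-value = sum of Bin(14,0.5) probabilities at or below the observed probability = 0.423950.
Step 5: alpha = 0.05. fail to reject H0.

n_eff = 14, pos = 5, neg = 9, p = 0.423950, fail to reject H0.


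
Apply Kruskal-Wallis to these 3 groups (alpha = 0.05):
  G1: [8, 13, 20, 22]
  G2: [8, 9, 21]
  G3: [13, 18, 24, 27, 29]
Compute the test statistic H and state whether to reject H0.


Step 1: Combine all N = 12 observations and assign midranks.
sorted (value, group, rank): (8,G1,1.5), (8,G2,1.5), (9,G2,3), (13,G1,4.5), (13,G3,4.5), (18,G3,6), (20,G1,7), (21,G2,8), (22,G1,9), (24,G3,10), (27,G3,11), (29,G3,12)
Step 2: Sum ranks within each group.
R_1 = 22 (n_1 = 4)
R_2 = 12.5 (n_2 = 3)
R_3 = 43.5 (n_3 = 5)
Step 3: H = 12/(N(N+1)) * sum(R_i^2/n_i) - 3(N+1)
     = 12/(12*13) * (22^2/4 + 12.5^2/3 + 43.5^2/5) - 3*13
     = 0.076923 * 551.533 - 39
     = 3.425641.
Step 4: Ties present; correction factor C = 1 - 12/(12^3 - 12) = 0.993007. Corrected H = 3.425641 / 0.993007 = 3.449765.
Step 5: Under H0, H ~ chi^2(2); p-value = 0.178194.
Step 6: alpha = 0.05. fail to reject H0.

H = 3.4498, df = 2, p = 0.178194, fail to reject H0.


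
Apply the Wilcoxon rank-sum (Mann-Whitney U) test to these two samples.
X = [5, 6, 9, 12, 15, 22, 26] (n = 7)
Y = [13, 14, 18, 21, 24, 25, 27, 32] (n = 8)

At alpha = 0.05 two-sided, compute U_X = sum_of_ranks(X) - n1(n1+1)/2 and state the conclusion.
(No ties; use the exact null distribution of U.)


Step 1: Combine and sort all 15 observations; assign midranks.
sorted (value, group): (5,X), (6,X), (9,X), (12,X), (13,Y), (14,Y), (15,X), (18,Y), (21,Y), (22,X), (24,Y), (25,Y), (26,X), (27,Y), (32,Y)
ranks: 5->1, 6->2, 9->3, 12->4, 13->5, 14->6, 15->7, 18->8, 21->9, 22->10, 24->11, 25->12, 26->13, 27->14, 32->15
Step 2: Rank sum for X: R1 = 1 + 2 + 3 + 4 + 7 + 10 + 13 = 40.
Step 3: U_X = R1 - n1(n1+1)/2 = 40 - 7*8/2 = 40 - 28 = 12.
       U_Y = n1*n2 - U_X = 56 - 12 = 44.
Step 4: No ties, so the exact null distribution of U (based on enumerating the C(15,7) = 6435 equally likely rank assignments) gives the two-sided p-value.
Step 5: p-value = 0.072106; compare to alpha = 0.05. fail to reject H0.

U_X = 12, p = 0.072106, fail to reject H0 at alpha = 0.05.


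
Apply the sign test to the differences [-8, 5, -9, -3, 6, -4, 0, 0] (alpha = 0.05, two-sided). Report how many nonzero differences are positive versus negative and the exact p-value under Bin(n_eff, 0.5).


Step 1: Discard zero differences. Original n = 8; n_eff = number of nonzero differences = 6.
Nonzero differences (with sign): -8, +5, -9, -3, +6, -4
Step 2: Count signs: positive = 2, negative = 4.
Step 3: Under H0: P(positive) = 0.5, so the number of positives S ~ Bin(6, 0.5).
Step 4: Two-sided exact p-value = sum of Bin(6,0.5) probabilities at or below the observed probability = 0.687500.
Step 5: alpha = 0.05. fail to reject H0.

n_eff = 6, pos = 2, neg = 4, p = 0.687500, fail to reject H0.


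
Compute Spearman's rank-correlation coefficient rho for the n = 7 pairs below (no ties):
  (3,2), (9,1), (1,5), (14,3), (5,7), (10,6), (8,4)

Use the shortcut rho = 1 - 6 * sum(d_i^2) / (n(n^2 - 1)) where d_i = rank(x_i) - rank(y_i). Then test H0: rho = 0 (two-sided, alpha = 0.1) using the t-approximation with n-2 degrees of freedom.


Step 1: Rank x and y separately (midranks; no ties here).
rank(x): 3->2, 9->5, 1->1, 14->7, 5->3, 10->6, 8->4
rank(y): 2->2, 1->1, 5->5, 3->3, 7->7, 6->6, 4->4
Step 2: d_i = R_x(i) - R_y(i); compute d_i^2.
  (2-2)^2=0, (5-1)^2=16, (1-5)^2=16, (7-3)^2=16, (3-7)^2=16, (6-6)^2=0, (4-4)^2=0
sum(d^2) = 64.
Step 3: rho = 1 - 6*64 / (7*(7^2 - 1)) = 1 - 384/336 = -0.142857.
Step 4: Under H0, t = rho * sqrt((n-2)/(1-rho^2)) = -0.3227 ~ t(5).
Step 5: Two-sided p-value from the t-distribution with 5 df = 0.759945.
Step 6: alpha = 0.1. fail to reject H0.

rho = -0.1429, p = 0.759945, fail to reject H0 at alpha = 0.1.


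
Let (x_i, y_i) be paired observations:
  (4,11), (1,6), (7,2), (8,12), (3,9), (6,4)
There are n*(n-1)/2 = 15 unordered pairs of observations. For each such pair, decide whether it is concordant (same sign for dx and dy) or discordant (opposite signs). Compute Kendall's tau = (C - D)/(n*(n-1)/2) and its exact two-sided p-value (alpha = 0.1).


Step 1: Enumerate the 15 unordered pairs (i,j) with i<j and classify each by sign(x_j-x_i) * sign(y_j-y_i).
  (1,2):dx=-3,dy=-5->C; (1,3):dx=+3,dy=-9->D; (1,4):dx=+4,dy=+1->C; (1,5):dx=-1,dy=-2->C
  (1,6):dx=+2,dy=-7->D; (2,3):dx=+6,dy=-4->D; (2,4):dx=+7,dy=+6->C; (2,5):dx=+2,dy=+3->C
  (2,6):dx=+5,dy=-2->D; (3,4):dx=+1,dy=+10->C; (3,5):dx=-4,dy=+7->D; (3,6):dx=-1,dy=+2->D
  (4,5):dx=-5,dy=-3->C; (4,6):dx=-2,dy=-8->C; (5,6):dx=+3,dy=-5->D
Step 2: C = 8, D = 7, total pairs = 15.
Step 3: tau = (C - D)/(n(n-1)/2) = (8 - 7)/15 = 0.066667.
Step 4: Exact two-sided p-value (enumerate n! = 720 permutations of y under H0): p = 1.000000.
Step 5: alpha = 0.1. fail to reject H0.

tau_b = 0.0667 (C=8, D=7), p = 1.000000, fail to reject H0.


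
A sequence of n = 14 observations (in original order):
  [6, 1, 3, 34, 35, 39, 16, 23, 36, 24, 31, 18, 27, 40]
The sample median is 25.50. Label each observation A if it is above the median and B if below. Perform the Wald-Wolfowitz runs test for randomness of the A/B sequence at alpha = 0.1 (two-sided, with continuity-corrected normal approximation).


Step 1: Compute median = 25.50; label A = above, B = below.
Labels in order: BBBAAABBABABAA  (n_A = 7, n_B = 7)
Step 2: Count runs R = 8.
Step 3: Under H0 (random ordering), E[R] = 2*n_A*n_B/(n_A+n_B) + 1 = 2*7*7/14 + 1 = 8.0000.
        Var[R] = 2*n_A*n_B*(2*n_A*n_B - n_A - n_B) / ((n_A+n_B)^2 * (n_A+n_B-1)) = 8232/2548 = 3.2308.
        SD[R] = 1.7974.
Step 4: R = E[R], so z = 0 with no continuity correction.
Step 5: Two-sided p-value via normal approximation = 2*(1 - Phi(|z|)) = 1.000000.
Step 6: alpha = 0.1. fail to reject H0.

R = 8, z = 0.0000, p = 1.000000, fail to reject H0.


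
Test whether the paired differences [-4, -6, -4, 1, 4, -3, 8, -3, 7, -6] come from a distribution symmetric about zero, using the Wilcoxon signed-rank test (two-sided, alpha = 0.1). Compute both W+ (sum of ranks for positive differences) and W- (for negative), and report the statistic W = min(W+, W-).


Step 1: Drop any zero differences (none here) and take |d_i|.
|d| = [4, 6, 4, 1, 4, 3, 8, 3, 7, 6]
Step 2: Midrank |d_i| (ties get averaged ranks).
ranks: |4|->5, |6|->7.5, |4|->5, |1|->1, |4|->5, |3|->2.5, |8|->10, |3|->2.5, |7|->9, |6|->7.5
Step 3: Attach original signs; sum ranks with positive sign and with negative sign.
W+ = 1 + 5 + 10 + 9 = 25
W- = 5 + 7.5 + 5 + 2.5 + 2.5 + 7.5 = 30
(Check: W+ + W- = 55 should equal n(n+1)/2 = 55.)
Step 4: Test statistic W = min(W+, W-) = 25.
Step 5: Ties in |d|, so use the tie-corrected normal approximation.
        E[W] = n(n+1)/4 = 10*11/4 = 27.5.
        Tie groups: |d|=3 (t=2), |d|=4 (t=3), |d|=6 (t=2); sum(t^3 - t) = 36.
        Var[W] = n(n+1)(2n+1)/24 - sum(t^3-t)/48 = 2310/24 - 36/48 = 95.5.
        z = (W - E[W]) / sqrt(Var[W]) = (25 - 27.5) / 9.7724 = -0.2558.
        Two-sided p = 2*Phi(z) = 0.798088.
Step 6: alpha = 0.1. fail to reject H0.

W+ = 25, W- = 30, W = min = 25, p = 0.798088, fail to reject H0.


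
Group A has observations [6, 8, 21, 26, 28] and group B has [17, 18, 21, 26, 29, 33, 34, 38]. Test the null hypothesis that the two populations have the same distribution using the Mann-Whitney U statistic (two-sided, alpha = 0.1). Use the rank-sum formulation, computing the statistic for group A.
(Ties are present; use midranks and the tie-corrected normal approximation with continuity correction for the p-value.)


Step 1: Combine and sort all 13 observations; assign midranks.
sorted (value, group): (6,X), (8,X), (17,Y), (18,Y), (21,X), (21,Y), (26,X), (26,Y), (28,X), (29,Y), (33,Y), (34,Y), (38,Y)
ranks: 6->1, 8->2, 17->3, 18->4, 21->5.5, 21->5.5, 26->7.5, 26->7.5, 28->9, 29->10, 33->11, 34->12, 38->13
Step 2: Rank sum for X: R1 = 1 + 2 + 5.5 + 7.5 + 9 = 25.
Step 3: U_X = R1 - n1(n1+1)/2 = 25 - 5*6/2 = 25 - 15 = 10.
       U_Y = n1*n2 - U_X = 40 - 10 = 30.
Step 4: Ties are present, so use the tie-corrected normal approximation (with continuity correction) for the p-value.
Step 5: p-value = 0.163169; compare to alpha = 0.1. fail to reject H0.

U_X = 10, p = 0.163169, fail to reject H0 at alpha = 0.1.


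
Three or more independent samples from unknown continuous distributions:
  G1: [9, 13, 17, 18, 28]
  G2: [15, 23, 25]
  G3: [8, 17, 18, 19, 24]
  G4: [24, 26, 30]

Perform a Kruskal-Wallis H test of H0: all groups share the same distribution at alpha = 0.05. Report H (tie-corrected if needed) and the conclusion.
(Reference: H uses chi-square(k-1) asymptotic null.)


Step 1: Combine all N = 16 observations and assign midranks.
sorted (value, group, rank): (8,G3,1), (9,G1,2), (13,G1,3), (15,G2,4), (17,G1,5.5), (17,G3,5.5), (18,G1,7.5), (18,G3,7.5), (19,G3,9), (23,G2,10), (24,G3,11.5), (24,G4,11.5), (25,G2,13), (26,G4,14), (28,G1,15), (30,G4,16)
Step 2: Sum ranks within each group.
R_1 = 33 (n_1 = 5)
R_2 = 27 (n_2 = 3)
R_3 = 34.5 (n_3 = 5)
R_4 = 41.5 (n_4 = 3)
Step 3: H = 12/(N(N+1)) * sum(R_i^2/n_i) - 3(N+1)
     = 12/(16*17) * (33^2/5 + 27^2/3 + 34.5^2/5 + 41.5^2/3) - 3*17
     = 0.044118 * 1272.93 - 51
     = 5.158824.
Step 4: Ties present; correction factor C = 1 - 18/(16^3 - 16) = 0.995588. Corrected H = 5.158824 / 0.995588 = 5.181684.
Step 5: Under H0, H ~ chi^2(3); p-value = 0.158967.
Step 6: alpha = 0.05. fail to reject H0.

H = 5.1817, df = 3, p = 0.158967, fail to reject H0.


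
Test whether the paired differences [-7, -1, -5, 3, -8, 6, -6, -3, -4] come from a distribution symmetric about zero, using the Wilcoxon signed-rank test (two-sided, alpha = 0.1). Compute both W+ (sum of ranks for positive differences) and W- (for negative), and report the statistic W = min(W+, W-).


Step 1: Drop any zero differences (none here) and take |d_i|.
|d| = [7, 1, 5, 3, 8, 6, 6, 3, 4]
Step 2: Midrank |d_i| (ties get averaged ranks).
ranks: |7|->8, |1|->1, |5|->5, |3|->2.5, |8|->9, |6|->6.5, |6|->6.5, |3|->2.5, |4|->4
Step 3: Attach original signs; sum ranks with positive sign and with negative sign.
W+ = 2.5 + 6.5 = 9
W- = 8 + 1 + 5 + 9 + 6.5 + 2.5 + 4 = 36
(Check: W+ + W- = 45 should equal n(n+1)/2 = 45.)
Step 4: Test statistic W = min(W+, W-) = 9.
Step 5: Ties in |d|, so use the tie-corrected normal approximation.
        E[W] = n(n+1)/4 = 9*10/4 = 22.5.
        Tie groups: |d|=3 (t=2), |d|=6 (t=2); sum(t^3 - t) = 12.
        Var[W] = n(n+1)(2n+1)/24 - sum(t^3-t)/48 = 1710/24 - 12/48 = 71.
        z = (W - E[W]) / sqrt(Var[W]) = (9 - 22.5) / 8.4261 = -1.6022.
        Two-sided p = 2*Phi(z) = 0.109121.
Step 6: alpha = 0.1. fail to reject H0.

W+ = 9, W- = 36, W = min = 9, p = 0.109121, fail to reject H0.


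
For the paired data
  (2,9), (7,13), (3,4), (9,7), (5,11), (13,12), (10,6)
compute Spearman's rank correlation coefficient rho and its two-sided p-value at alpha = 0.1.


Step 1: Rank x and y separately (midranks; no ties here).
rank(x): 2->1, 7->4, 3->2, 9->5, 5->3, 13->7, 10->6
rank(y): 9->4, 13->7, 4->1, 7->3, 11->5, 12->6, 6->2
Step 2: d_i = R_x(i) - R_y(i); compute d_i^2.
  (1-4)^2=9, (4-7)^2=9, (2-1)^2=1, (5-3)^2=4, (3-5)^2=4, (7-6)^2=1, (6-2)^2=16
sum(d^2) = 44.
Step 3: rho = 1 - 6*44 / (7*(7^2 - 1)) = 1 - 264/336 = 0.214286.
Step 4: Under H0, t = rho * sqrt((n-2)/(1-rho^2)) = 0.4906 ~ t(5).
Step 5: Two-sided p-value from the t-distribution with 5 df = 0.644512.
Step 6: alpha = 0.1. fail to reject H0.

rho = 0.2143, p = 0.644512, fail to reject H0 at alpha = 0.1.


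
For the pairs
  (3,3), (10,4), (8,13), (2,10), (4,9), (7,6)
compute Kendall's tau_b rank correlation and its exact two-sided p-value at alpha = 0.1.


Step 1: Enumerate the 15 unordered pairs (i,j) with i<j and classify each by sign(x_j-x_i) * sign(y_j-y_i).
  (1,2):dx=+7,dy=+1->C; (1,3):dx=+5,dy=+10->C; (1,4):dx=-1,dy=+7->D; (1,5):dx=+1,dy=+6->C
  (1,6):dx=+4,dy=+3->C; (2,3):dx=-2,dy=+9->D; (2,4):dx=-8,dy=+6->D; (2,5):dx=-6,dy=+5->D
  (2,6):dx=-3,dy=+2->D; (3,4):dx=-6,dy=-3->C; (3,5):dx=-4,dy=-4->C; (3,6):dx=-1,dy=-7->C
  (4,5):dx=+2,dy=-1->D; (4,6):dx=+5,dy=-4->D; (5,6):dx=+3,dy=-3->D
Step 2: C = 7, D = 8, total pairs = 15.
Step 3: tau = (C - D)/(n(n-1)/2) = (7 - 8)/15 = -0.066667.
Step 4: Exact two-sided p-value (enumerate n! = 720 permutations of y under H0): p = 1.000000.
Step 5: alpha = 0.1. fail to reject H0.

tau_b = -0.0667 (C=7, D=8), p = 1.000000, fail to reject H0.


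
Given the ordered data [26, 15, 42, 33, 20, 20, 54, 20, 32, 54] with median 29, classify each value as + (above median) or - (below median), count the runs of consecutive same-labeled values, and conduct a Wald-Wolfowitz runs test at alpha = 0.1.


Step 1: Compute median = 29; label A = above, B = below.
Labels in order: BBAABBABAA  (n_A = 5, n_B = 5)
Step 2: Count runs R = 6.
Step 3: Under H0 (random ordering), E[R] = 2*n_A*n_B/(n_A+n_B) + 1 = 2*5*5/10 + 1 = 6.0000.
        Var[R] = 2*n_A*n_B*(2*n_A*n_B - n_A - n_B) / ((n_A+n_B)^2 * (n_A+n_B-1)) = 2000/900 = 2.2222.
        SD[R] = 1.4907.
Step 4: R = E[R], so z = 0 with no continuity correction.
Step 5: Two-sided p-value via normal approximation = 2*(1 - Phi(|z|)) = 1.000000.
Step 6: alpha = 0.1. fail to reject H0.

R = 6, z = 0.0000, p = 1.000000, fail to reject H0.


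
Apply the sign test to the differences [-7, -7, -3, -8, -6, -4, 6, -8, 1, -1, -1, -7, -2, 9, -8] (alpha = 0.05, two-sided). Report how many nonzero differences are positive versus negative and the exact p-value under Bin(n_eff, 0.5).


Step 1: Discard zero differences. Original n = 15; n_eff = number of nonzero differences = 15.
Nonzero differences (with sign): -7, -7, -3, -8, -6, -4, +6, -8, +1, -1, -1, -7, -2, +9, -8
Step 2: Count signs: positive = 3, negative = 12.
Step 3: Under H0: P(positive) = 0.5, so the number of positives S ~ Bin(15, 0.5).
Step 4: Two-sided exact p-value = sum of Bin(15,0.5) probabilities at or below the observed probability = 0.035156.
Step 5: alpha = 0.05. reject H0.

n_eff = 15, pos = 3, neg = 12, p = 0.035156, reject H0.


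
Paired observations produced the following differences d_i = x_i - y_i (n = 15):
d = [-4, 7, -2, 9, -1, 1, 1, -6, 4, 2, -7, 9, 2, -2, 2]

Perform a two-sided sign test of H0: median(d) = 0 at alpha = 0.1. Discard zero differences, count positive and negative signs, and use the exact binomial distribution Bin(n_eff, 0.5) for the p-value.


Step 1: Discard zero differences. Original n = 15; n_eff = number of nonzero differences = 15.
Nonzero differences (with sign): -4, +7, -2, +9, -1, +1, +1, -6, +4, +2, -7, +9, +2, -2, +2
Step 2: Count signs: positive = 9, negative = 6.
Step 3: Under H0: P(positive) = 0.5, so the number of positives S ~ Bin(15, 0.5).
Step 4: Two-sided exact p-value = sum of Bin(15,0.5) probabilities at or below the observed probability = 0.607239.
Step 5: alpha = 0.1. fail to reject H0.

n_eff = 15, pos = 9, neg = 6, p = 0.607239, fail to reject H0.


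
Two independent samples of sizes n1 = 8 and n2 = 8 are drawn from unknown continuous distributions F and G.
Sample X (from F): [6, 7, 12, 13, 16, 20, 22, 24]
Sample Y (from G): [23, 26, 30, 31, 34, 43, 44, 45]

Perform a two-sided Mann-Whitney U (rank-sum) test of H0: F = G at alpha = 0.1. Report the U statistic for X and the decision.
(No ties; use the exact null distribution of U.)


Step 1: Combine and sort all 16 observations; assign midranks.
sorted (value, group): (6,X), (7,X), (12,X), (13,X), (16,X), (20,X), (22,X), (23,Y), (24,X), (26,Y), (30,Y), (31,Y), (34,Y), (43,Y), (44,Y), (45,Y)
ranks: 6->1, 7->2, 12->3, 13->4, 16->5, 20->6, 22->7, 23->8, 24->9, 26->10, 30->11, 31->12, 34->13, 43->14, 44->15, 45->16
Step 2: Rank sum for X: R1 = 1 + 2 + 3 + 4 + 5 + 6 + 7 + 9 = 37.
Step 3: U_X = R1 - n1(n1+1)/2 = 37 - 8*9/2 = 37 - 36 = 1.
       U_Y = n1*n2 - U_X = 64 - 1 = 63.
Step 4: No ties, so the exact null distribution of U (based on enumerating the C(16,8) = 12870 equally likely rank assignments) gives the two-sided p-value.
Step 5: p-value = 0.000311; compare to alpha = 0.1. reject H0.

U_X = 1, p = 0.000311, reject H0 at alpha = 0.1.


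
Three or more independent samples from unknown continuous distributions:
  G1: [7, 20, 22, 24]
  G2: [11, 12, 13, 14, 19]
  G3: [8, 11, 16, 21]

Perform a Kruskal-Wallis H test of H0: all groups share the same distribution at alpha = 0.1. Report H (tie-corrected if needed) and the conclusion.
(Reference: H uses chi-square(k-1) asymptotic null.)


Step 1: Combine all N = 13 observations and assign midranks.
sorted (value, group, rank): (7,G1,1), (8,G3,2), (11,G2,3.5), (11,G3,3.5), (12,G2,5), (13,G2,6), (14,G2,7), (16,G3,8), (19,G2,9), (20,G1,10), (21,G3,11), (22,G1,12), (24,G1,13)
Step 2: Sum ranks within each group.
R_1 = 36 (n_1 = 4)
R_2 = 30.5 (n_2 = 5)
R_3 = 24.5 (n_3 = 4)
Step 3: H = 12/(N(N+1)) * sum(R_i^2/n_i) - 3(N+1)
     = 12/(13*14) * (36^2/4 + 30.5^2/5 + 24.5^2/4) - 3*14
     = 0.065934 * 660.112 - 42
     = 1.523901.
Step 4: Ties present; correction factor C = 1 - 6/(13^3 - 13) = 0.997253. Corrected H = 1.523901 / 0.997253 = 1.528099.
Step 5: Under H0, H ~ chi^2(2); p-value = 0.465776.
Step 6: alpha = 0.1. fail to reject H0.

H = 1.5281, df = 2, p = 0.465776, fail to reject H0.


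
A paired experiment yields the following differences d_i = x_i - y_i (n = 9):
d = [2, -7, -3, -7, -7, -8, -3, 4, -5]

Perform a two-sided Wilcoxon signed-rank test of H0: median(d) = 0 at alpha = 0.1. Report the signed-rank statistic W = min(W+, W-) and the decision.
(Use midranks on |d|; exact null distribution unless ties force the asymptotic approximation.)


Step 1: Drop any zero differences (none here) and take |d_i|.
|d| = [2, 7, 3, 7, 7, 8, 3, 4, 5]
Step 2: Midrank |d_i| (ties get averaged ranks).
ranks: |2|->1, |7|->7, |3|->2.5, |7|->7, |7|->7, |8|->9, |3|->2.5, |4|->4, |5|->5
Step 3: Attach original signs; sum ranks with positive sign and with negative sign.
W+ = 1 + 4 = 5
W- = 7 + 2.5 + 7 + 7 + 9 + 2.5 + 5 = 40
(Check: W+ + W- = 45 should equal n(n+1)/2 = 45.)
Step 4: Test statistic W = min(W+, W-) = 5.
Step 5: Ties in |d|, so use the tie-corrected normal approximation.
        E[W] = n(n+1)/4 = 9*10/4 = 22.5.
        Tie groups: |d|=3 (t=2), |d|=7 (t=3); sum(t^3 - t) = 30.
        Var[W] = n(n+1)(2n+1)/24 - sum(t^3-t)/48 = 1710/24 - 30/48 = 70.625.
        z = (W - E[W]) / sqrt(Var[W]) = (5 - 22.5) / 8.4039 = -2.0824.
        Two-sided p = 2*Phi(z) = 0.037308.
Step 6: alpha = 0.1. reject H0.

W+ = 5, W- = 40, W = min = 5, p = 0.037308, reject H0.


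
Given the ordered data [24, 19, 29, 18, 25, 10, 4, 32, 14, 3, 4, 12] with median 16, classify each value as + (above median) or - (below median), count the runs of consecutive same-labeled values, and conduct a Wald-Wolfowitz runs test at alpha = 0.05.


Step 1: Compute median = 16; label A = above, B = below.
Labels in order: AAAAABBABBBB  (n_A = 6, n_B = 6)
Step 2: Count runs R = 4.
Step 3: Under H0 (random ordering), E[R] = 2*n_A*n_B/(n_A+n_B) + 1 = 2*6*6/12 + 1 = 7.0000.
        Var[R] = 2*n_A*n_B*(2*n_A*n_B - n_A - n_B) / ((n_A+n_B)^2 * (n_A+n_B-1)) = 4320/1584 = 2.7273.
        SD[R] = 1.6514.
Step 4: Continuity-corrected z = (R + 0.5 - E[R]) / SD[R] = (4 + 0.5 - 7.0000) / 1.6514 = -1.5138.
Step 5: Two-sided p-value via normal approximation = 2*(1 - Phi(|z|)) = 0.130070.
Step 6: alpha = 0.05. fail to reject H0.

R = 4, z = -1.5138, p = 0.130070, fail to reject H0.


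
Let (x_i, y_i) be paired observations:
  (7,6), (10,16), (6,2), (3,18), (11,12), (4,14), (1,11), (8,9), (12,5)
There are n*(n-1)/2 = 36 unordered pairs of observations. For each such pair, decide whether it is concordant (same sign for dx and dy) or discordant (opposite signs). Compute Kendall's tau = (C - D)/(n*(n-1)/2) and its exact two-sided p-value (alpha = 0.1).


Step 1: Enumerate the 36 unordered pairs (i,j) with i<j and classify each by sign(x_j-x_i) * sign(y_j-y_i).
  (1,2):dx=+3,dy=+10->C; (1,3):dx=-1,dy=-4->C; (1,4):dx=-4,dy=+12->D; (1,5):dx=+4,dy=+6->C
  (1,6):dx=-3,dy=+8->D; (1,7):dx=-6,dy=+5->D; (1,8):dx=+1,dy=+3->C; (1,9):dx=+5,dy=-1->D
  (2,3):dx=-4,dy=-14->C; (2,4):dx=-7,dy=+2->D; (2,5):dx=+1,dy=-4->D; (2,6):dx=-6,dy=-2->C
  (2,7):dx=-9,dy=-5->C; (2,8):dx=-2,dy=-7->C; (2,9):dx=+2,dy=-11->D; (3,4):dx=-3,dy=+16->D
  (3,5):dx=+5,dy=+10->C; (3,6):dx=-2,dy=+12->D; (3,7):dx=-5,dy=+9->D; (3,8):dx=+2,dy=+7->C
  (3,9):dx=+6,dy=+3->C; (4,5):dx=+8,dy=-6->D; (4,6):dx=+1,dy=-4->D; (4,7):dx=-2,dy=-7->C
  (4,8):dx=+5,dy=-9->D; (4,9):dx=+9,dy=-13->D; (5,6):dx=-7,dy=+2->D; (5,7):dx=-10,dy=-1->C
  (5,8):dx=-3,dy=-3->C; (5,9):dx=+1,dy=-7->D; (6,7):dx=-3,dy=-3->C; (6,8):dx=+4,dy=-5->D
  (6,9):dx=+8,dy=-9->D; (7,8):dx=+7,dy=-2->D; (7,9):dx=+11,dy=-6->D; (8,9):dx=+4,dy=-4->D
Step 2: C = 15, D = 21, total pairs = 36.
Step 3: tau = (C - D)/(n(n-1)/2) = (15 - 21)/36 = -0.166667.
Step 4: Exact two-sided p-value (enumerate n! = 362880 permutations of y under H0): p = 0.612202.
Step 5: alpha = 0.1. fail to reject H0.

tau_b = -0.1667 (C=15, D=21), p = 0.612202, fail to reject H0.


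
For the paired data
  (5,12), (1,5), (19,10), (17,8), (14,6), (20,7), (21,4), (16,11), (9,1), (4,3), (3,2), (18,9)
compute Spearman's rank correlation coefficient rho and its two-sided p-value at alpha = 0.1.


Step 1: Rank x and y separately (midranks; no ties here).
rank(x): 5->4, 1->1, 19->10, 17->8, 14->6, 20->11, 21->12, 16->7, 9->5, 4->3, 3->2, 18->9
rank(y): 12->12, 5->5, 10->10, 8->8, 6->6, 7->7, 4->4, 11->11, 1->1, 3->3, 2->2, 9->9
Step 2: d_i = R_x(i) - R_y(i); compute d_i^2.
  (4-12)^2=64, (1-5)^2=16, (10-10)^2=0, (8-8)^2=0, (6-6)^2=0, (11-7)^2=16, (12-4)^2=64, (7-11)^2=16, (5-1)^2=16, (3-3)^2=0, (2-2)^2=0, (9-9)^2=0
sum(d^2) = 192.
Step 3: rho = 1 - 6*192 / (12*(12^2 - 1)) = 1 - 1152/1716 = 0.328671.
Step 4: Under H0, t = rho * sqrt((n-2)/(1-rho^2)) = 1.1005 ~ t(10).
Step 5: Two-sided p-value from the t-distribution with 10 df = 0.296904.
Step 6: alpha = 0.1. fail to reject H0.

rho = 0.3287, p = 0.296904, fail to reject H0 at alpha = 0.1.


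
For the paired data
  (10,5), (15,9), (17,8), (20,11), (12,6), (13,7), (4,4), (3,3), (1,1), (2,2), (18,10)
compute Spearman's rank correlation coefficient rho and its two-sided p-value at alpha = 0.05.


Step 1: Rank x and y separately (midranks; no ties here).
rank(x): 10->5, 15->8, 17->9, 20->11, 12->6, 13->7, 4->4, 3->3, 1->1, 2->2, 18->10
rank(y): 5->5, 9->9, 8->8, 11->11, 6->6, 7->7, 4->4, 3->3, 1->1, 2->2, 10->10
Step 2: d_i = R_x(i) - R_y(i); compute d_i^2.
  (5-5)^2=0, (8-9)^2=1, (9-8)^2=1, (11-11)^2=0, (6-6)^2=0, (7-7)^2=0, (4-4)^2=0, (3-3)^2=0, (1-1)^2=0, (2-2)^2=0, (10-10)^2=0
sum(d^2) = 2.
Step 3: rho = 1 - 6*2 / (11*(11^2 - 1)) = 1 - 12/1320 = 0.990909.
Step 4: Under H0, t = rho * sqrt((n-2)/(1-rho^2)) = 22.0966 ~ t(9).
Step 5: Two-sided p-value from the t-distribution with 9 df = 0.000000.
Step 6: alpha = 0.05. reject H0.

rho = 0.9909, p = 0.000000, reject H0 at alpha = 0.05.


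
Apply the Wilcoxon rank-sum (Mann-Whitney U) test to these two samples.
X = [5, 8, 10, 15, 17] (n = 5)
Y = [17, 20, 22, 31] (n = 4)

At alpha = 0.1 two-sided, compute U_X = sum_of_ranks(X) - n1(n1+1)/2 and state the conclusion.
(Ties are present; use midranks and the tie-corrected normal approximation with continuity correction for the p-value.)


Step 1: Combine and sort all 9 observations; assign midranks.
sorted (value, group): (5,X), (8,X), (10,X), (15,X), (17,X), (17,Y), (20,Y), (22,Y), (31,Y)
ranks: 5->1, 8->2, 10->3, 15->4, 17->5.5, 17->5.5, 20->7, 22->8, 31->9
Step 2: Rank sum for X: R1 = 1 + 2 + 3 + 4 + 5.5 = 15.5.
Step 3: U_X = R1 - n1(n1+1)/2 = 15.5 - 5*6/2 = 15.5 - 15 = 0.5.
       U_Y = n1*n2 - U_X = 20 - 0.5 = 19.5.
Step 4: Ties are present, so use the tie-corrected normal approximation (with continuity correction) for the p-value.
Step 5: p-value = 0.026844; compare to alpha = 0.1. reject H0.

U_X = 0.5, p = 0.026844, reject H0 at alpha = 0.1.


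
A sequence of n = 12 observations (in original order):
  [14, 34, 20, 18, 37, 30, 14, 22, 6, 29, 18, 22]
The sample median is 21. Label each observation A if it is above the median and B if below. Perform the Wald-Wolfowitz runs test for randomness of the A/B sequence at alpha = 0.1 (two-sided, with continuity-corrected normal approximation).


Step 1: Compute median = 21; label A = above, B = below.
Labels in order: BABBAABABABA  (n_A = 6, n_B = 6)
Step 2: Count runs R = 10.
Step 3: Under H0 (random ordering), E[R] = 2*n_A*n_B/(n_A+n_B) + 1 = 2*6*6/12 + 1 = 7.0000.
        Var[R] = 2*n_A*n_B*(2*n_A*n_B - n_A - n_B) / ((n_A+n_B)^2 * (n_A+n_B-1)) = 4320/1584 = 2.7273.
        SD[R] = 1.6514.
Step 4: Continuity-corrected z = (R - 0.5 - E[R]) / SD[R] = (10 - 0.5 - 7.0000) / 1.6514 = 1.5138.
Step 5: Two-sided p-value via normal approximation = 2*(1 - Phi(|z|)) = 0.130070.
Step 6: alpha = 0.1. fail to reject H0.

R = 10, z = 1.5138, p = 0.130070, fail to reject H0.


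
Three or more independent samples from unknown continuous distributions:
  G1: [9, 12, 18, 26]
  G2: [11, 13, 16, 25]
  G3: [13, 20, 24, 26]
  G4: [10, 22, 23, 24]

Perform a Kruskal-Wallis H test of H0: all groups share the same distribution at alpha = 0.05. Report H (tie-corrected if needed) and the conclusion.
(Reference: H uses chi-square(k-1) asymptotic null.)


Step 1: Combine all N = 16 observations and assign midranks.
sorted (value, group, rank): (9,G1,1), (10,G4,2), (11,G2,3), (12,G1,4), (13,G2,5.5), (13,G3,5.5), (16,G2,7), (18,G1,8), (20,G3,9), (22,G4,10), (23,G4,11), (24,G3,12.5), (24,G4,12.5), (25,G2,14), (26,G1,15.5), (26,G3,15.5)
Step 2: Sum ranks within each group.
R_1 = 28.5 (n_1 = 4)
R_2 = 29.5 (n_2 = 4)
R_3 = 42.5 (n_3 = 4)
R_4 = 35.5 (n_4 = 4)
Step 3: H = 12/(N(N+1)) * sum(R_i^2/n_i) - 3(N+1)
     = 12/(16*17) * (28.5^2/4 + 29.5^2/4 + 42.5^2/4 + 35.5^2/4) - 3*17
     = 0.044118 * 1187.25 - 51
     = 1.378676.
Step 4: Ties present; correction factor C = 1 - 18/(16^3 - 16) = 0.995588. Corrected H = 1.378676 / 0.995588 = 1.384786.
Step 5: Under H0, H ~ chi^2(3); p-value = 0.709105.
Step 6: alpha = 0.05. fail to reject H0.

H = 1.3848, df = 3, p = 0.709105, fail to reject H0.


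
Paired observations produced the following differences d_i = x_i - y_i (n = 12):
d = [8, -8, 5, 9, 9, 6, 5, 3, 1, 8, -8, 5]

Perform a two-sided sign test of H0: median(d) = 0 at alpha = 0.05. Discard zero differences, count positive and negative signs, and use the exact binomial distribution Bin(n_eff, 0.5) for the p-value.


Step 1: Discard zero differences. Original n = 12; n_eff = number of nonzero differences = 12.
Nonzero differences (with sign): +8, -8, +5, +9, +9, +6, +5, +3, +1, +8, -8, +5
Step 2: Count signs: positive = 10, negative = 2.
Step 3: Under H0: P(positive) = 0.5, so the number of positives S ~ Bin(12, 0.5).
Step 4: Two-sided exact p-value = sum of Bin(12,0.5) probabilities at or below the observed probability = 0.038574.
Step 5: alpha = 0.05. reject H0.

n_eff = 12, pos = 10, neg = 2, p = 0.038574, reject H0.


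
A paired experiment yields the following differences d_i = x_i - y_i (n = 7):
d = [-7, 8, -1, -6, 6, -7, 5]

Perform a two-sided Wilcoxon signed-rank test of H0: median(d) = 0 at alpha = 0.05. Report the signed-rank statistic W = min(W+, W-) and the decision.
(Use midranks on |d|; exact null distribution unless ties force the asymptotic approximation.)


Step 1: Drop any zero differences (none here) and take |d_i|.
|d| = [7, 8, 1, 6, 6, 7, 5]
Step 2: Midrank |d_i| (ties get averaged ranks).
ranks: |7|->5.5, |8|->7, |1|->1, |6|->3.5, |6|->3.5, |7|->5.5, |5|->2
Step 3: Attach original signs; sum ranks with positive sign and with negative sign.
W+ = 7 + 3.5 + 2 = 12.5
W- = 5.5 + 1 + 3.5 + 5.5 = 15.5
(Check: W+ + W- = 28 should equal n(n+1)/2 = 28.)
Step 4: Test statistic W = min(W+, W-) = 12.5.
Step 5: Ties in |d|, so use the tie-corrected normal approximation.
        E[W] = n(n+1)/4 = 7*8/4 = 14.
        Tie groups: |d|=6 (t=2), |d|=7 (t=2); sum(t^3 - t) = 12.
        Var[W] = n(n+1)(2n+1)/24 - sum(t^3-t)/48 = 840/24 - 12/48 = 34.75.
        z = (W - E[W]) / sqrt(Var[W]) = (12.5 - 14) / 5.8949 = -0.2545.
        Two-sided p = 2*Phi(z) = 0.799143.
Step 6: alpha = 0.05. fail to reject H0.

W+ = 12.5, W- = 15.5, W = min = 12.5, p = 0.799143, fail to reject H0.


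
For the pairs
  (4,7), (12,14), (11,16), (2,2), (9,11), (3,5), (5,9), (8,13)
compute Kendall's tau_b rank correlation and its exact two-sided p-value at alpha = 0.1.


Step 1: Enumerate the 28 unordered pairs (i,j) with i<j and classify each by sign(x_j-x_i) * sign(y_j-y_i).
  (1,2):dx=+8,dy=+7->C; (1,3):dx=+7,dy=+9->C; (1,4):dx=-2,dy=-5->C; (1,5):dx=+5,dy=+4->C
  (1,6):dx=-1,dy=-2->C; (1,7):dx=+1,dy=+2->C; (1,8):dx=+4,dy=+6->C; (2,3):dx=-1,dy=+2->D
  (2,4):dx=-10,dy=-12->C; (2,5):dx=-3,dy=-3->C; (2,6):dx=-9,dy=-9->C; (2,7):dx=-7,dy=-5->C
  (2,8):dx=-4,dy=-1->C; (3,4):dx=-9,dy=-14->C; (3,5):dx=-2,dy=-5->C; (3,6):dx=-8,dy=-11->C
  (3,7):dx=-6,dy=-7->C; (3,8):dx=-3,dy=-3->C; (4,5):dx=+7,dy=+9->C; (4,6):dx=+1,dy=+3->C
  (4,7):dx=+3,dy=+7->C; (4,8):dx=+6,dy=+11->C; (5,6):dx=-6,dy=-6->C; (5,7):dx=-4,dy=-2->C
  (5,8):dx=-1,dy=+2->D; (6,7):dx=+2,dy=+4->C; (6,8):dx=+5,dy=+8->C; (7,8):dx=+3,dy=+4->C
Step 2: C = 26, D = 2, total pairs = 28.
Step 3: tau = (C - D)/(n(n-1)/2) = (26 - 2)/28 = 0.857143.
Step 4: Exact two-sided p-value (enumerate n! = 40320 permutations of y under H0): p = 0.001736.
Step 5: alpha = 0.1. reject H0.

tau_b = 0.8571 (C=26, D=2), p = 0.001736, reject H0.


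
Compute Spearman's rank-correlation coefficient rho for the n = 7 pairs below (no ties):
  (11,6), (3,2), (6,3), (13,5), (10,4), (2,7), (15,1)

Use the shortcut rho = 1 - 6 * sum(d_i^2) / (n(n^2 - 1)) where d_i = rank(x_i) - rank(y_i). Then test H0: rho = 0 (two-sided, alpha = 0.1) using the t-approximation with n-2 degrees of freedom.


Step 1: Rank x and y separately (midranks; no ties here).
rank(x): 11->5, 3->2, 6->3, 13->6, 10->4, 2->1, 15->7
rank(y): 6->6, 2->2, 3->3, 5->5, 4->4, 7->7, 1->1
Step 2: d_i = R_x(i) - R_y(i); compute d_i^2.
  (5-6)^2=1, (2-2)^2=0, (3-3)^2=0, (6-5)^2=1, (4-4)^2=0, (1-7)^2=36, (7-1)^2=36
sum(d^2) = 74.
Step 3: rho = 1 - 6*74 / (7*(7^2 - 1)) = 1 - 444/336 = -0.321429.
Step 4: Under H0, t = rho * sqrt((n-2)/(1-rho^2)) = -0.7590 ~ t(5).
Step 5: Two-sided p-value from the t-distribution with 5 df = 0.482072.
Step 6: alpha = 0.1. fail to reject H0.

rho = -0.3214, p = 0.482072, fail to reject H0 at alpha = 0.1.


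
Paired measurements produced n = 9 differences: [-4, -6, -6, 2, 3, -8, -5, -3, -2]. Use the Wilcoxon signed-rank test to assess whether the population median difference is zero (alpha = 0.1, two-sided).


Step 1: Drop any zero differences (none here) and take |d_i|.
|d| = [4, 6, 6, 2, 3, 8, 5, 3, 2]
Step 2: Midrank |d_i| (ties get averaged ranks).
ranks: |4|->5, |6|->7.5, |6|->7.5, |2|->1.5, |3|->3.5, |8|->9, |5|->6, |3|->3.5, |2|->1.5
Step 3: Attach original signs; sum ranks with positive sign and with negative sign.
W+ = 1.5 + 3.5 = 5
W- = 5 + 7.5 + 7.5 + 9 + 6 + 3.5 + 1.5 = 40
(Check: W+ + W- = 45 should equal n(n+1)/2 = 45.)
Step 4: Test statistic W = min(W+, W-) = 5.
Step 5: Ties in |d|, so use the tie-corrected normal approximation.
        E[W] = n(n+1)/4 = 9*10/4 = 22.5.
        Tie groups: |d|=2 (t=2), |d|=3 (t=2), |d|=6 (t=2); sum(t^3 - t) = 18.
        Var[W] = n(n+1)(2n+1)/24 - sum(t^3-t)/48 = 1710/24 - 18/48 = 70.875.
        z = (W - E[W]) / sqrt(Var[W]) = (5 - 22.5) / 8.4187 = -2.0787.
        Two-sided p = 2*Phi(z) = 0.037645.
Step 6: alpha = 0.1. reject H0.

W+ = 5, W- = 40, W = min = 5, p = 0.037645, reject H0.


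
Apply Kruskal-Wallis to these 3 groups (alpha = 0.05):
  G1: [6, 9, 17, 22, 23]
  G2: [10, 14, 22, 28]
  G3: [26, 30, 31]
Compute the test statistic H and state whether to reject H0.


Step 1: Combine all N = 12 observations and assign midranks.
sorted (value, group, rank): (6,G1,1), (9,G1,2), (10,G2,3), (14,G2,4), (17,G1,5), (22,G1,6.5), (22,G2,6.5), (23,G1,8), (26,G3,9), (28,G2,10), (30,G3,11), (31,G3,12)
Step 2: Sum ranks within each group.
R_1 = 22.5 (n_1 = 5)
R_2 = 23.5 (n_2 = 4)
R_3 = 32 (n_3 = 3)
Step 3: H = 12/(N(N+1)) * sum(R_i^2/n_i) - 3(N+1)
     = 12/(12*13) * (22.5^2/5 + 23.5^2/4 + 32^2/3) - 3*13
     = 0.076923 * 580.646 - 39
     = 5.665064.
Step 4: Ties present; correction factor C = 1 - 6/(12^3 - 12) = 0.996503. Corrected H = 5.665064 / 0.996503 = 5.684942.
Step 5: Under H0, H ~ chi^2(2); p-value = 0.058281.
Step 6: alpha = 0.05. fail to reject H0.

H = 5.6849, df = 2, p = 0.058281, fail to reject H0.


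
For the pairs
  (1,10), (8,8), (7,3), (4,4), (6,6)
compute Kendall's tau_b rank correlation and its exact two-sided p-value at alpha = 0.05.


Step 1: Enumerate the 10 unordered pairs (i,j) with i<j and classify each by sign(x_j-x_i) * sign(y_j-y_i).
  (1,2):dx=+7,dy=-2->D; (1,3):dx=+6,dy=-7->D; (1,4):dx=+3,dy=-6->D; (1,5):dx=+5,dy=-4->D
  (2,3):dx=-1,dy=-5->C; (2,4):dx=-4,dy=-4->C; (2,5):dx=-2,dy=-2->C; (3,4):dx=-3,dy=+1->D
  (3,5):dx=-1,dy=+3->D; (4,5):dx=+2,dy=+2->C
Step 2: C = 4, D = 6, total pairs = 10.
Step 3: tau = (C - D)/(n(n-1)/2) = (4 - 6)/10 = -0.200000.
Step 4: Exact two-sided p-value (enumerate n! = 120 permutations of y under H0): p = 0.816667.
Step 5: alpha = 0.05. fail to reject H0.

tau_b = -0.2000 (C=4, D=6), p = 0.816667, fail to reject H0.


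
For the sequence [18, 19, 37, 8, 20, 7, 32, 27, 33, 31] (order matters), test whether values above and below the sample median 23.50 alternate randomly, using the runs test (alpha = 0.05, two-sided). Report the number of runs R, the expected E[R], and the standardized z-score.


Step 1: Compute median = 23.50; label A = above, B = below.
Labels in order: BBABBBAAAA  (n_A = 5, n_B = 5)
Step 2: Count runs R = 4.
Step 3: Under H0 (random ordering), E[R] = 2*n_A*n_B/(n_A+n_B) + 1 = 2*5*5/10 + 1 = 6.0000.
        Var[R] = 2*n_A*n_B*(2*n_A*n_B - n_A - n_B) / ((n_A+n_B)^2 * (n_A+n_B-1)) = 2000/900 = 2.2222.
        SD[R] = 1.4907.
Step 4: Continuity-corrected z = (R + 0.5 - E[R]) / SD[R] = (4 + 0.5 - 6.0000) / 1.4907 = -1.0062.
Step 5: Two-sided p-value via normal approximation = 2*(1 - Phi(|z|)) = 0.314305.
Step 6: alpha = 0.05. fail to reject H0.

R = 4, z = -1.0062, p = 0.314305, fail to reject H0.


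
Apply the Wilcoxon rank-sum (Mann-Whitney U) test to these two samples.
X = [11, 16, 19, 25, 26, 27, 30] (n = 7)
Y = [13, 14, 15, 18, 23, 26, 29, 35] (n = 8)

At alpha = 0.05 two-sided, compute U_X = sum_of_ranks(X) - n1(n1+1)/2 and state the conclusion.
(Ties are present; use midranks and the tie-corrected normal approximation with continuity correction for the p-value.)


Step 1: Combine and sort all 15 observations; assign midranks.
sorted (value, group): (11,X), (13,Y), (14,Y), (15,Y), (16,X), (18,Y), (19,X), (23,Y), (25,X), (26,X), (26,Y), (27,X), (29,Y), (30,X), (35,Y)
ranks: 11->1, 13->2, 14->3, 15->4, 16->5, 18->6, 19->7, 23->8, 25->9, 26->10.5, 26->10.5, 27->12, 29->13, 30->14, 35->15
Step 2: Rank sum for X: R1 = 1 + 5 + 7 + 9 + 10.5 + 12 + 14 = 58.5.
Step 3: U_X = R1 - n1(n1+1)/2 = 58.5 - 7*8/2 = 58.5 - 28 = 30.5.
       U_Y = n1*n2 - U_X = 56 - 30.5 = 25.5.
Step 4: Ties are present, so use the tie-corrected normal approximation (with continuity correction) for the p-value.
Step 5: p-value = 0.816801; compare to alpha = 0.05. fail to reject H0.

U_X = 30.5, p = 0.816801, fail to reject H0 at alpha = 0.05.


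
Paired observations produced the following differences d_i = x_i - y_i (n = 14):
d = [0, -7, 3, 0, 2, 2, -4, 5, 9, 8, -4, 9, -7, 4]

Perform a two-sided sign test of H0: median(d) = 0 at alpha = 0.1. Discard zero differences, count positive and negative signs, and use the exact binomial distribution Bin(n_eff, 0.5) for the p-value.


Step 1: Discard zero differences. Original n = 14; n_eff = number of nonzero differences = 12.
Nonzero differences (with sign): -7, +3, +2, +2, -4, +5, +9, +8, -4, +9, -7, +4
Step 2: Count signs: positive = 8, negative = 4.
Step 3: Under H0: P(positive) = 0.5, so the number of positives S ~ Bin(12, 0.5).
Step 4: Two-sided exact p-value = sum of Bin(12,0.5) probabilities at or below the observed probability = 0.387695.
Step 5: alpha = 0.1. fail to reject H0.

n_eff = 12, pos = 8, neg = 4, p = 0.387695, fail to reject H0.


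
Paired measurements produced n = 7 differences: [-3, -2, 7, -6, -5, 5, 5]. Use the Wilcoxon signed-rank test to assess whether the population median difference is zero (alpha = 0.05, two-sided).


Step 1: Drop any zero differences (none here) and take |d_i|.
|d| = [3, 2, 7, 6, 5, 5, 5]
Step 2: Midrank |d_i| (ties get averaged ranks).
ranks: |3|->2, |2|->1, |7|->7, |6|->6, |5|->4, |5|->4, |5|->4
Step 3: Attach original signs; sum ranks with positive sign and with negative sign.
W+ = 7 + 4 + 4 = 15
W- = 2 + 1 + 6 + 4 = 13
(Check: W+ + W- = 28 should equal n(n+1)/2 = 28.)
Step 4: Test statistic W = min(W+, W-) = 13.
Step 5: Ties in |d|, so use the tie-corrected normal approximation.
        E[W] = n(n+1)/4 = 7*8/4 = 14.
        Tie groups: |d|=5 (t=3); sum(t^3 - t) = 24.
        Var[W] = n(n+1)(2n+1)/24 - sum(t^3-t)/48 = 840/24 - 24/48 = 34.5.
        z = (W - E[W]) / sqrt(Var[W]) = (13 - 14) / 5.8737 = -0.1703.
        Two-sided p = 2*Phi(z) = 0.864813.
Step 6: alpha = 0.05. fail to reject H0.

W+ = 15, W- = 13, W = min = 13, p = 0.864813, fail to reject H0.
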